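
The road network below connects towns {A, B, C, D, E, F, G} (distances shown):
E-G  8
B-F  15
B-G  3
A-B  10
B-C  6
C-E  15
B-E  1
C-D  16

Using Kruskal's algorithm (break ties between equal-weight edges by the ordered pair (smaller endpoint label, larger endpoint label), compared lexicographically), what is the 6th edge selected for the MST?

C-D

Kruskal: consider edges lightest-first.
B-E (1): add. Components now {A} {B,E} {C} {D} {F} {G}
B-G (3): add. Components now {A} {B,E,G} {C} {D} {F}
B-C (6): add. Components now {A} {B,C,E,G} {D} {F}
E-G (8): skip — E and G already connected.
A-B (10): add. Components now {A,B,C,E,G} {D} {F}
B-F (15): add. Components now {A,B,C,E,F,G} {D}
C-E (15): skip — C and E already connected.
C-D (16): add. Components now {A,B,C,D,E,F,G}
The 6th edge added is C-D.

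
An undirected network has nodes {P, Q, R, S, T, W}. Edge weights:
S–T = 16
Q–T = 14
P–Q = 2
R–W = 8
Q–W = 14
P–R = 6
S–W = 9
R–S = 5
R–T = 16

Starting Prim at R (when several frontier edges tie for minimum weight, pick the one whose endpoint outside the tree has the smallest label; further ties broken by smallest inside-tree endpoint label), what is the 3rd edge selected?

P-Q

Prim, starting at R.
Step 1: cheapest edge leaving the tree is R–S (5); add S.
Step 2: cheapest edge leaving the tree is P–R (6); add P.
Step 3: cheapest edge leaving the tree is P–Q (2); add Q.
Step 4: cheapest edge leaving the tree is R–W (8); add W.
Step 5: cheapest edge leaving the tree is Q–T (14); add T.
The 3rd edge added is P–Q.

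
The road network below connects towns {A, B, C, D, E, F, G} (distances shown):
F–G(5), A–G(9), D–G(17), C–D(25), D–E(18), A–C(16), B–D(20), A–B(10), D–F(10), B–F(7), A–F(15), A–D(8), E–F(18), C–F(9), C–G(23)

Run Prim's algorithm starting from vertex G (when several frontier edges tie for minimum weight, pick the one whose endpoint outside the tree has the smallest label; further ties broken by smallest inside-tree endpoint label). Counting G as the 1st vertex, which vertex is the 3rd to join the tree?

B

Prim's algorithm from G:
Step 1: cheapest edge leaving the tree is F–G (5); add F.
Step 2: cheapest edge leaving the tree is B–F (7); add B.
Step 3: cheapest edge leaving the tree is A–G (9); add A.
Step 4: cheapest edge leaving the tree is A–D (8); add D.
Step 5: cheapest edge leaving the tree is C–F (9); add C.
Step 6: cheapest edge leaving the tree is D–E (18); add E.
Vertex order: G, F, B, A, D, C, E. The 3rd vertex is B.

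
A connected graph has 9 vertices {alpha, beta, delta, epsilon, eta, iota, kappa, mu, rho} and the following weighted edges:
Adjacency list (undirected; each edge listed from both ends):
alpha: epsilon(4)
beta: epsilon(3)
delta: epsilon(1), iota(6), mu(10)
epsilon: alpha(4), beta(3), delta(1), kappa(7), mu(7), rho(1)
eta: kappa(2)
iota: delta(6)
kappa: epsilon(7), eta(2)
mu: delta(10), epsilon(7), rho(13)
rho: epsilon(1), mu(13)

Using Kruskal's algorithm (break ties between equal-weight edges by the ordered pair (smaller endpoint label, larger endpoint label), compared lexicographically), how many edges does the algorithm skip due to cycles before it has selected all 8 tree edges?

0

Kruskal's algorithm — process edges by increasing weight (ties by edge label):
delta—epsilon (1): add — endpoints in different components.
epsilon—rho (1): add — endpoints in different components.
eta—kappa (2): add — endpoints in different components.
beta—epsilon (3): add — endpoints in different components.
alpha—epsilon (4): add — endpoints in different components.
delta—iota (6): add — endpoints in different components.
epsilon—kappa (7): add — endpoints in different components.
epsilon—mu (7): add — endpoints in different components.
Edges rejected before the tree was complete: 0.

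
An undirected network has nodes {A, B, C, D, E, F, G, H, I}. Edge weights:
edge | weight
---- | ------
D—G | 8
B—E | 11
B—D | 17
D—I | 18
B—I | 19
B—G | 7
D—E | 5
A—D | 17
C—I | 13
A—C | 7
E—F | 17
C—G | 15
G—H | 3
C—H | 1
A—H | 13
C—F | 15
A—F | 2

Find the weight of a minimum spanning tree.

46

Kruskal's algorithm — process edges by increasing weight (ties by edge label):
C—H (1): add — endpoints in different components.
A—F (2): add — endpoints in different components.
G—H (3): add — endpoints in different components.
D—E (5): add — endpoints in different components.
A—C (7): add — endpoints in different components.
B—G (7): add — endpoints in different components.
D—G (8): add — endpoints in different components.
B—E (11): skip — B and E already connected.
A—H (13): skip — A and H already connected.
C—I (13): add — endpoints in different components.
MST edges: C—H, A—F, G—H, D—E, A—C, B—G, D—G, C—I; total weight 1+2+3+5+7+7+8+13 = 46.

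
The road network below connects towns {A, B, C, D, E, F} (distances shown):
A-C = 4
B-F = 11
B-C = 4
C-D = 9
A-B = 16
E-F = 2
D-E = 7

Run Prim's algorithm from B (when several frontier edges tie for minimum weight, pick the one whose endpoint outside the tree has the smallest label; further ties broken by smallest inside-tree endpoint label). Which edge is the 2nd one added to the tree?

A-C

Grow the tree from B using Prim:
Step 1: frontier [B-C 4, B-F 11, A-B 16] → take B-C (4); add C.
Step 2: frontier [B-F 11, A-B 16, A-C 4, C-D 9] → take A-C (4); add A.
Step 3: frontier [B-F 11, C-D 9] → take C-D (9); add D.
Step 4: frontier [B-F 11, D-E 7] → take D-E (7); add E.
Step 5: frontier [B-F 11, E-F 2] → take E-F (2); add F.
The 2nd edge added is A-C.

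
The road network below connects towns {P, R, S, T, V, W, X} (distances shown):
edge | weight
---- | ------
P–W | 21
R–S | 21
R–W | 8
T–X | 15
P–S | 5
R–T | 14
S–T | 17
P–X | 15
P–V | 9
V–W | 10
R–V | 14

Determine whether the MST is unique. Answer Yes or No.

No

Sort edges by weight, then run Kruskal:
P–S (5): add — endpoints in different components.
R–W (8): add — endpoints in different components.
P–V (9): add — endpoints in different components.
V–W (10): add — endpoints in different components.
R–T (14): add — endpoints in different components.
R–V (14): skip — V and R already connected.
P–X (15): add — endpoints in different components.
Non-tree edge T–X has weight 15, equal to the heaviest edge on its tree cycle — swapping gives another MST of the same weight. Not unique.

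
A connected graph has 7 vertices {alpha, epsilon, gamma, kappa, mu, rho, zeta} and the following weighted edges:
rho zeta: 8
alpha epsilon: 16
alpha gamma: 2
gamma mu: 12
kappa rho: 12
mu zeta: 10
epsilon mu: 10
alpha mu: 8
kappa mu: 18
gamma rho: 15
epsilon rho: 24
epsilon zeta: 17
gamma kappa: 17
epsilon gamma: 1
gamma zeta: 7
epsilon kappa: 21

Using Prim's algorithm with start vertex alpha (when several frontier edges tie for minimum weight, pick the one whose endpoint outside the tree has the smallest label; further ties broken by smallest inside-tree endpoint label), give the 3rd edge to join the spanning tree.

Prim, starting at alpha.
Step 1: cheapest edge leaving the tree is alpha gamma (2); add gamma.
Step 2: cheapest edge leaving the tree is epsilon gamma (1); add epsilon.
Step 3: cheapest edge leaving the tree is gamma zeta (7); add zeta.
Step 4: cheapest edge leaving the tree is alpha mu (8); add mu.
Step 5: cheapest edge leaving the tree is rho zeta (8); add rho.
Step 6: cheapest edge leaving the tree is kappa rho (12); add kappa.
The 3rd edge added is gamma zeta.

gamma-zeta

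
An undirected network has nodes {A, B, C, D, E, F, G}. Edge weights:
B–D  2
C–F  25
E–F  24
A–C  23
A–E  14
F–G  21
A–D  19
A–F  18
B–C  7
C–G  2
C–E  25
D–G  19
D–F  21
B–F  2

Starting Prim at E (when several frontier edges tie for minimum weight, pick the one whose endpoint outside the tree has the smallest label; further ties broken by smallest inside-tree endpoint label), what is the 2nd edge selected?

A-F

Prim's algorithm from E:
Step 1: frontier [A–E 14, E–F 24, C–E 25] → take A–E (14); add A.
Step 2: frontier [A–F 18, A–D 19, A–C 23, E–F 24, C–E 25] → take A–F (18); add F.
Step 3: frontier [A–D 19, A–C 23, C–E 25, B–F 2, D–F 21, F–G 21, C–F 25] → take B–F (2); add B.
Step 4: frontier [A–D 19, A–C 23, B–D 2, B–C 7, C–E 25, D–F 21, F–G 21, C–F 25] → take B–D (2); add D.
Step 5: frontier [A–C 23, B–C 7, D–G 19, C–E 25, F–G 21, C–F 25] → take B–C (7); add C.
Step 6: frontier [C–G 2, D–G 19, F–G 21] → take C–G (2); add G.
The 2nd edge added is A–F.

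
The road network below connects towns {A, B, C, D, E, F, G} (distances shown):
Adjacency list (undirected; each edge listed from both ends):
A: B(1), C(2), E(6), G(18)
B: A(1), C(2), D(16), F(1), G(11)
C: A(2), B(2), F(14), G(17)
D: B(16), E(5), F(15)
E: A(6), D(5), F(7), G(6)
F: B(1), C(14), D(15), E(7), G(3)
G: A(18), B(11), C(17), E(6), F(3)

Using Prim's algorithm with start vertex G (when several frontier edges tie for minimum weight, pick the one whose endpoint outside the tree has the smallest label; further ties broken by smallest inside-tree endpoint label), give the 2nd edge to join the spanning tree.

Prim's algorithm from G:
Step 1: cheapest edge leaving the tree is F—G (3); add F.
Step 2: cheapest edge leaving the tree is B—F (1); add B.
Step 3: cheapest edge leaving the tree is A—B (1); add A.
Step 4: cheapest edge leaving the tree is A—C (2); add C.
Step 5: cheapest edge leaving the tree is A—E (6); add E.
Step 6: cheapest edge leaving the tree is D—E (5); add D.
The 2nd edge added is B—F.

B-F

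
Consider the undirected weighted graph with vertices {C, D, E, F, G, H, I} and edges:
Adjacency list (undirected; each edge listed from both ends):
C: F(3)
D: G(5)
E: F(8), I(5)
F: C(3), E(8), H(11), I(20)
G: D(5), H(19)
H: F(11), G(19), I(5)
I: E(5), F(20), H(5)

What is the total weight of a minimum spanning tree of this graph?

45

Prim's algorithm from D:
Step 1: frontier [D—G 5] → take D—G (5); add G.
Step 2: frontier [G—H 19] → take G—H (19); add H.
Step 3: frontier [H—I 5, F—H 11] → take H—I (5); add I.
Step 4: frontier [F—H 11, E—I 5, F—I 20] → take E—I (5); add E.
Step 5: frontier [E—F 8, F—H 11, F—I 20] → take E—F (8); add F.
Step 6: frontier [C—F 3] → take C—F (3); add C.
MST edges: D—G, G—H, H—I, E—I, E—F, C—F; total weight 5+19+5+5+8+3 = 45.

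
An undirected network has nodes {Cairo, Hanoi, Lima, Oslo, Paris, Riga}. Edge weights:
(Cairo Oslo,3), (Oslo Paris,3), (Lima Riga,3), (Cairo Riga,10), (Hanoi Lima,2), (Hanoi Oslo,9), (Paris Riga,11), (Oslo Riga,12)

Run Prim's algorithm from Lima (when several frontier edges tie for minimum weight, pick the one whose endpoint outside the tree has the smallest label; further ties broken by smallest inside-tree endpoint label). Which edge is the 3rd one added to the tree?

Hanoi-Oslo

Grow the tree from Lima using Prim:
Step 1: cheapest edge leaving the tree is Hanoi Lima (2); add Hanoi.
Step 2: cheapest edge leaving the tree is Lima Riga (3); add Riga.
Step 3: cheapest edge leaving the tree is Hanoi Oslo (9); add Oslo.
Step 4: cheapest edge leaving the tree is Cairo Oslo (3); add Cairo.
Step 5: cheapest edge leaving the tree is Oslo Paris (3); add Paris.
The 3rd edge added is Hanoi Oslo.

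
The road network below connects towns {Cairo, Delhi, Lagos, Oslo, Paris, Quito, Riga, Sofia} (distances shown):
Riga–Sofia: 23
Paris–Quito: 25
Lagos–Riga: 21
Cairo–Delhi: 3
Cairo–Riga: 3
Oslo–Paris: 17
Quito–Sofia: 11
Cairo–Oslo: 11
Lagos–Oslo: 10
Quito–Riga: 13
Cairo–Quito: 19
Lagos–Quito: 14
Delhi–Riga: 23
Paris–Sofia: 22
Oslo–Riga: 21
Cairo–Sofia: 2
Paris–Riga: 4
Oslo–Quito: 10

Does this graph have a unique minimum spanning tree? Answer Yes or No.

Kruskal: consider edges lightest-first.
Cairo–Sofia (2): add — endpoints in different components.
Cairo–Delhi (3): add — endpoints in different components.
Cairo–Riga (3): add — endpoints in different components.
Paris–Riga (4): add — endpoints in different components.
Lagos–Oslo (10): add — endpoints in different components.
Oslo–Quito (10): add — endpoints in different components.
Cairo–Oslo (11): add — endpoints in different components.
Non-tree edge Quito–Sofia has weight 11, equal to the heaviest edge on its tree cycle — swapping gives another MST of the same weight. Not unique.

No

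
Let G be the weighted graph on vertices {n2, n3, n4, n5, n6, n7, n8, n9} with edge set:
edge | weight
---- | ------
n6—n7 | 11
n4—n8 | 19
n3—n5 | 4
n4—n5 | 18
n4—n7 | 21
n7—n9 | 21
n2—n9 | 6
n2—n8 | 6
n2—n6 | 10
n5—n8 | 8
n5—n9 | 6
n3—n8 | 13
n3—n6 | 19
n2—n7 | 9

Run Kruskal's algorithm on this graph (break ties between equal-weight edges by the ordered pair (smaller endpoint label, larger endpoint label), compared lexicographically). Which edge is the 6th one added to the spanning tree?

n2-n6

Kruskal: consider edges lightest-first.
n3—n5 (4): add — endpoints in different components.
n2—n8 (6): add — endpoints in different components.
n2—n9 (6): add — endpoints in different components.
n5—n9 (6): add — endpoints in different components.
n5—n8 (8): skip — n5 and n8 already connected.
n2—n7 (9): add — endpoints in different components.
n2—n6 (10): add — endpoints in different components.
n6—n7 (11): skip — n7 and n6 already connected.
n3—n8 (13): skip — n3 and n8 already connected.
n4—n5 (18): add — endpoints in different components.
The 6th edge added is n2—n6.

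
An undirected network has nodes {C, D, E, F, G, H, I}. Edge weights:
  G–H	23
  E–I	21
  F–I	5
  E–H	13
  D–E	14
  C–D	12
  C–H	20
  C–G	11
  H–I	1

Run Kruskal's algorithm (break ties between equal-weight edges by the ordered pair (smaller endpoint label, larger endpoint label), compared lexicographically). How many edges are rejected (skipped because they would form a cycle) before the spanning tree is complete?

0

Kruskal: consider edges lightest-first.
H–I (1): add. Components now {C} {D} {E} {F} {G} {H,I}
F–I (5): add. Components now {C} {D} {E} {F,H,I} {G}
C–G (11): add. Components now {C,G} {D} {E} {F,H,I}
C–D (12): add. Components now {C,D,G} {E} {F,H,I}
E–H (13): add. Components now {C,D,G} {E,F,H,I}
D–E (14): add. Components now {C,D,E,F,G,H,I}
Edges rejected before the tree was complete: 0.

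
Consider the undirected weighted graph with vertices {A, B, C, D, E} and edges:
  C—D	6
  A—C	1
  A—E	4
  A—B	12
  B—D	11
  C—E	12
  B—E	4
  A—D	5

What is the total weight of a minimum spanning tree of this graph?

Sort edges by weight, then run Kruskal:
A—C (1): add — endpoints in different components.
A—E (4): add — endpoints in different components.
B—E (4): add — endpoints in different components.
A—D (5): add — endpoints in different components.
MST edges: A—C, A—E, B—E, A—D; total weight 1+4+4+5 = 14.

14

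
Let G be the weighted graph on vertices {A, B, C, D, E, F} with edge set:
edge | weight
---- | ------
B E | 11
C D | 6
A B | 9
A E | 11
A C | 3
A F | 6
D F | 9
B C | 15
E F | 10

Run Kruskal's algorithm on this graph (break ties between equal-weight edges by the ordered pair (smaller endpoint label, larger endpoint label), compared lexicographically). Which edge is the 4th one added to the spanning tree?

Kruskal: consider edges lightest-first.
A C (3): add. Components now {A,C} {B} {D} {E} {F}
A F (6): add. Components now {A,C,F} {B} {D} {E}
C D (6): add. Components now {A,C,D,F} {B} {E}
A B (9): add. Components now {A,B,C,D,F} {E}
D F (9): skip — D and F already connected.
E F (10): add. Components now {A,B,C,D,E,F}
The 4th edge added is A B.

A-B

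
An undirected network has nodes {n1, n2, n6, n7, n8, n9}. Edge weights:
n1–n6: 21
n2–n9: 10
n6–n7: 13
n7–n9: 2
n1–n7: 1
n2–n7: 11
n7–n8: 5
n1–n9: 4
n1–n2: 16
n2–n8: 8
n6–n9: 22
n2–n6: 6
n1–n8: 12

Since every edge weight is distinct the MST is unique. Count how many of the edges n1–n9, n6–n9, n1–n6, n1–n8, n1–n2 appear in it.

Kruskal's algorithm — process edges by increasing weight (ties by edge label):
n1–n7 (1): add — endpoints in different components.
n7–n9 (2): add — endpoints in different components.
n1–n9 (4): skip — n1 and n9 already connected.
n7–n8 (5): add — endpoints in different components.
n2–n6 (6): add — endpoints in different components.
n2–n8 (8): add — endpoints in different components.
MST edge set: {n1–n7, n7–n9, n7–n8, n2–n6, n2–n8}.
Of the listed edges, {} are in the MST → 0.

0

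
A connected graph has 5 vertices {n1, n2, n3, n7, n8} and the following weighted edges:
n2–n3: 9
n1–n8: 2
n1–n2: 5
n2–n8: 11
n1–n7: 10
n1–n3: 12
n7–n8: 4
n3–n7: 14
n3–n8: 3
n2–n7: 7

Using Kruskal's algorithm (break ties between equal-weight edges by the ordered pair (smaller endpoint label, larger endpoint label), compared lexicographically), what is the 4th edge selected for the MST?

n1-n2

Kruskal's algorithm — process edges by increasing weight (ties by edge label):
n1–n8 (2): add — endpoints in different components.
n3–n8 (3): add — endpoints in different components.
n7–n8 (4): add — endpoints in different components.
n1–n2 (5): add — endpoints in different components.
The 4th edge added is n1–n2.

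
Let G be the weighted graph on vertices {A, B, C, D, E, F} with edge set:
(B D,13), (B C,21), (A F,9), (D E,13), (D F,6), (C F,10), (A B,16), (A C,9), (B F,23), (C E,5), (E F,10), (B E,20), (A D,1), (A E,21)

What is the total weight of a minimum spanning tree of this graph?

Kruskal's algorithm — process edges by increasing weight (ties by edge label):
A D (1): add — endpoints in different components.
C E (5): add — endpoints in different components.
D F (6): add — endpoints in different components.
A C (9): add — endpoints in different components.
A F (9): skip — A and F already connected.
C F (10): skip — C and F already connected.
E F (10): skip — E and F already connected.
B D (13): add — endpoints in different components.
MST edges: A D, C E, D F, A C, B D; total weight 1+5+6+9+13 = 34.

34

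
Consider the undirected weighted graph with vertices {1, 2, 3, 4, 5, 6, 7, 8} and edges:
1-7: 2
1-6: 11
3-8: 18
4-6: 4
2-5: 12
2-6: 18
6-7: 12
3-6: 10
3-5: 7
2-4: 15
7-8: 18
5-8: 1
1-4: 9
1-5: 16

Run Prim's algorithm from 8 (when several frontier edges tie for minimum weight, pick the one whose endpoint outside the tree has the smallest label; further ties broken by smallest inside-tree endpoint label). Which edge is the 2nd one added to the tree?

3-5

Grow the tree from 8 using Prim:
Step 1: cheapest edge leaving the tree is 5-8 (1); add 5.
Step 2: cheapest edge leaving the tree is 3-5 (7); add 3.
Step 3: cheapest edge leaving the tree is 3-6 (10); add 6.
Step 4: cheapest edge leaving the tree is 4-6 (4); add 4.
Step 5: cheapest edge leaving the tree is 1-4 (9); add 1.
Step 6: cheapest edge leaving the tree is 1-7 (2); add 7.
Step 7: cheapest edge leaving the tree is 2-5 (12); add 2.
The 2nd edge added is 3-5.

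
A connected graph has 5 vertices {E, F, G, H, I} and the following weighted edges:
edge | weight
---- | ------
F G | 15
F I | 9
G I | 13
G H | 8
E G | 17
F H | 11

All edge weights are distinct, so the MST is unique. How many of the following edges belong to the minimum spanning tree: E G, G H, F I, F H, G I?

Kruskal's algorithm — process edges by increasing weight (ties by edge label):
G H (8): add. Components now {E} {F} {G,H} {I}
F I (9): add. Components now {E} {F,I} {G,H}
F H (11): add. Components now {E} {F,G,H,I}
G I (13): skip — G and I already connected.
F G (15): skip — F and G already connected.
E G (17): add. Components now {E,F,G,H,I}
MST edge set: {G H, F I, F H, E G}.
Of the listed edges, {E G, G H, F I, F H} are in the MST → 4.

4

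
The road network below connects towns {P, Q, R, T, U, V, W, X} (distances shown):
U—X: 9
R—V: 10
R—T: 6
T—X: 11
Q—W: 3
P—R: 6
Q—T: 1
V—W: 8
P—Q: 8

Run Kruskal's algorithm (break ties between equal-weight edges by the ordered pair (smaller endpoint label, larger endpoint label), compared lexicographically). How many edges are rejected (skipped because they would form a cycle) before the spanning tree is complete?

2

Kruskal: consider edges lightest-first.
Q—T (1): add — endpoints in different components.
Q—W (3): add — endpoints in different components.
P—R (6): add — endpoints in different components.
R—T (6): add — endpoints in different components.
P—Q (8): skip — Q and P already connected.
V—W (8): add — endpoints in different components.
U—X (9): add — endpoints in different components.
R—V (10): skip — R and V already connected.
T—X (11): add — endpoints in different components.
Edges rejected before the tree was complete: 2.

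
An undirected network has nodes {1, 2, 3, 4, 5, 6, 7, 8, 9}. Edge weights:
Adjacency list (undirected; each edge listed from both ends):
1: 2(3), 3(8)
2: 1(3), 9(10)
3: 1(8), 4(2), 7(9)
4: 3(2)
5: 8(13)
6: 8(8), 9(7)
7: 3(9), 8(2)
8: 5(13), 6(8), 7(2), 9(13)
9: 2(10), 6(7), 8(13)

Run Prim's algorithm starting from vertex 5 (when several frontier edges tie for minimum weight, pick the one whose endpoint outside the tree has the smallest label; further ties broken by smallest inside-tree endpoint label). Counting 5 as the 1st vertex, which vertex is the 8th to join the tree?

1

Prim, starting at 5.
Step 1: cheapest edge leaving the tree is 5—8 (13); add 8.
Step 2: cheapest edge leaving the tree is 7—8 (2); add 7.
Step 3: cheapest edge leaving the tree is 6—8 (8); add 6.
Step 4: cheapest edge leaving the tree is 6—9 (7); add 9.
Step 5: cheapest edge leaving the tree is 3—7 (9); add 3.
Step 6: cheapest edge leaving the tree is 3—4 (2); add 4.
Step 7: cheapest edge leaving the tree is 1—3 (8); add 1.
Step 8: cheapest edge leaving the tree is 1—2 (3); add 2.
Vertex order: 5, 8, 7, 6, 9, 3, 4, 1, 2. The 8th vertex is 1.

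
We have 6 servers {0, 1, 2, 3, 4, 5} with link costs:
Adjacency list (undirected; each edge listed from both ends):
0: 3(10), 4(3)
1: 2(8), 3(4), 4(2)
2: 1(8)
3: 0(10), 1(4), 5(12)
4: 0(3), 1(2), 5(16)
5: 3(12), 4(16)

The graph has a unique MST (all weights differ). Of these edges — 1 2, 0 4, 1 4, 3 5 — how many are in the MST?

Kruskal's algorithm — process edges by increasing weight (ties by edge label):
1 4 (2): add — endpoints in different components.
0 4 (3): add — endpoints in different components.
1 3 (4): add — endpoints in different components.
1 2 (8): add — endpoints in different components.
0 3 (10): skip — 0 and 3 already connected.
3 5 (12): add — endpoints in different components.
MST edge set: {1 4, 0 4, 1 3, 1 2, 3 5}.
Of the listed edges, {1 2, 0 4, 1 4, 3 5} are in the MST → 4.

4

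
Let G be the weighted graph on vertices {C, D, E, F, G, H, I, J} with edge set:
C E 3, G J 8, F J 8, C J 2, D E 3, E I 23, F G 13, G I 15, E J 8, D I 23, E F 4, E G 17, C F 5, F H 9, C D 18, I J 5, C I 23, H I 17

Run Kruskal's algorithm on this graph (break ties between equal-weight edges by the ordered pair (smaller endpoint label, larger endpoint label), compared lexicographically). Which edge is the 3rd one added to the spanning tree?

Sort edges by weight, then run Kruskal:
C J (2): add — endpoints in different components.
C E (3): add — endpoints in different components.
D E (3): add — endpoints in different components.
E F (4): add — endpoints in different components.
C F (5): skip — C and F already connected.
I J (5): add — endpoints in different components.
E J (8): skip — E and J already connected.
F J (8): skip — F and J already connected.
G J (8): add — endpoints in different components.
F H (9): add — endpoints in different components.
The 3rd edge added is D E.

D-E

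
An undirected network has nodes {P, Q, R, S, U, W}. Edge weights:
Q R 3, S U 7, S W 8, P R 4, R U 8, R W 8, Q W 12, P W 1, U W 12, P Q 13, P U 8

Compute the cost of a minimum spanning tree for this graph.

23

Kruskal: consider edges lightest-first.
P W (1): add. Components now {Q} {P,W} {S} {R} {U}
Q R (3): add. Components now {Q,R} {P,W} {S} {U}
P R (4): add. Components now {P,Q,R,W} {S} {U}
S U (7): add. Components now {P,Q,R,W} {S,U}
P U (8): add. Components now {P,Q,R,S,U,W}
MST edges: P W, Q R, P R, S U, P U; total weight 1+3+4+7+8 = 23.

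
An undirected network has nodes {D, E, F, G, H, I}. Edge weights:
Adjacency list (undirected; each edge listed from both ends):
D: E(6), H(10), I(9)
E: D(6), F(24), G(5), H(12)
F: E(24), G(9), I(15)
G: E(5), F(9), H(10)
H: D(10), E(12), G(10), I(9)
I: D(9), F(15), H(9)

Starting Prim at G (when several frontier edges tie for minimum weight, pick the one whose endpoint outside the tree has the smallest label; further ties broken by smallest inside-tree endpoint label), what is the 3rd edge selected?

Grow the tree from G using Prim:
Step 1: cheapest edge leaving the tree is E-G (5); add E.
Step 2: cheapest edge leaving the tree is D-E (6); add D.
Step 3: cheapest edge leaving the tree is F-G (9); add F.
Step 4: cheapest edge leaving the tree is D-I (9); add I.
Step 5: cheapest edge leaving the tree is H-I (9); add H.
The 3rd edge added is F-G.

F-G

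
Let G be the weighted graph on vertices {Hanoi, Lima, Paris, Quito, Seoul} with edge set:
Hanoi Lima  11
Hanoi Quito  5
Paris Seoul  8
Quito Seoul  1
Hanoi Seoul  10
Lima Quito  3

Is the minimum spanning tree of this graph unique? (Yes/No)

Yes

Kruskal: consider edges lightest-first.
Quito Seoul (1): add. Components now {Paris} {Hanoi} {Quito,Seoul} {Lima}
Lima Quito (3): add. Components now {Paris} {Hanoi} {Lima,Quito,Seoul}
Hanoi Quito (5): add. Components now {Paris} {Hanoi,Lima,Quito,Seoul}
Paris Seoul (8): add. Components now {Hanoi,Lima,Paris,Quito,Seoul}
Every non-tree edge has weight strictly greater than the heaviest edge on the tree path between its endpoints, so the MST is unique.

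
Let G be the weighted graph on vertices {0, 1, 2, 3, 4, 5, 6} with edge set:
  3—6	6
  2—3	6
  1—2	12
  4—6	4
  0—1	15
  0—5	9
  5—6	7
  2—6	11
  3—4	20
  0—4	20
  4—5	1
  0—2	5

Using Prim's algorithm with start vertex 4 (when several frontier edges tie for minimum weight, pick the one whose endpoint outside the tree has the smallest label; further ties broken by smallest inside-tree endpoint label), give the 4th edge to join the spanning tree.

2-3

Grow the tree from 4 using Prim:
Step 1: cheapest edge leaving the tree is 4—5 (1); add 5.
Step 2: cheapest edge leaving the tree is 4—6 (4); add 6.
Step 3: cheapest edge leaving the tree is 3—6 (6); add 3.
Step 4: cheapest edge leaving the tree is 2—3 (6); add 2.
Step 5: cheapest edge leaving the tree is 0—2 (5); add 0.
Step 6: cheapest edge leaving the tree is 1—2 (12); add 1.
The 4th edge added is 2—3.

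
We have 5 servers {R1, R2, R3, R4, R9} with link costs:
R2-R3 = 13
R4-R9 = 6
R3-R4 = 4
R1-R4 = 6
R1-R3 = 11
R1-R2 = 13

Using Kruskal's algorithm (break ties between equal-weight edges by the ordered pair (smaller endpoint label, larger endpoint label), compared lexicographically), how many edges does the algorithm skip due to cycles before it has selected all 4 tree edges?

1

Sort edges by weight, then run Kruskal:
R3-R4 (4): add. Components now {R9} {R1} {R3,R4} {R2}
R1-R4 (6): add. Components now {R9} {R1,R3,R4} {R2}
R4-R9 (6): add. Components now {R1,R3,R4,R9} {R2}
R1-R3 (11): skip — R1 and R3 already connected.
R1-R2 (13): add. Components now {R1,R2,R3,R4,R9}
Edges rejected before the tree was complete: 1.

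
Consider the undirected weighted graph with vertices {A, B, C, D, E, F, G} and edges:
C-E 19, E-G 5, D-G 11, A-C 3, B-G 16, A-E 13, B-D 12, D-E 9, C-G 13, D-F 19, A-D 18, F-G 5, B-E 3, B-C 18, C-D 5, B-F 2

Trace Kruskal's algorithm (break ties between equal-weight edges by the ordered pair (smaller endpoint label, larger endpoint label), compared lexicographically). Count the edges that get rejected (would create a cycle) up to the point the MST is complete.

1

Kruskal: consider edges lightest-first.
B-F (2): add. Components now {A} {B,F} {C} {D} {E} {G}
A-C (3): add. Components now {A,C} {B,F} {D} {E} {G}
B-E (3): add. Components now {A,C} {B,E,F} {D} {G}
C-D (5): add. Components now {A,C,D} {B,E,F} {G}
E-G (5): add. Components now {A,C,D} {B,E,F,G}
F-G (5): skip — F and G already connected.
D-E (9): add. Components now {A,B,C,D,E,F,G}
Edges rejected before the tree was complete: 1.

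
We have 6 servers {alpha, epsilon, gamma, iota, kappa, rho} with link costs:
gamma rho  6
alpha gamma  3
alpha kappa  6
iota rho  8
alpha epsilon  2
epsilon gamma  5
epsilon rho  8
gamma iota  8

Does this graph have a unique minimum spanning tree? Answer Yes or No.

No

Sort edges by weight, then run Kruskal:
alpha epsilon (2): add. Components now {kappa} {alpha,epsilon} {iota} {gamma} {rho}
alpha gamma (3): add. Components now {kappa} {alpha,epsilon,gamma} {iota} {rho}
epsilon gamma (5): skip — epsilon and gamma already connected.
alpha kappa (6): add. Components now {alpha,epsilon,gamma,kappa} {iota} {rho}
gamma rho (6): add. Components now {alpha,epsilon,gamma,kappa,rho} {iota}
epsilon rho (8): skip — epsilon and rho already connected.
gamma iota (8): add. Components now {alpha,epsilon,gamma,iota,kappa,rho}
Non-tree edge iota rho has weight 8, equal to the heaviest edge on its tree cycle — swapping gives another MST of the same weight. Not unique.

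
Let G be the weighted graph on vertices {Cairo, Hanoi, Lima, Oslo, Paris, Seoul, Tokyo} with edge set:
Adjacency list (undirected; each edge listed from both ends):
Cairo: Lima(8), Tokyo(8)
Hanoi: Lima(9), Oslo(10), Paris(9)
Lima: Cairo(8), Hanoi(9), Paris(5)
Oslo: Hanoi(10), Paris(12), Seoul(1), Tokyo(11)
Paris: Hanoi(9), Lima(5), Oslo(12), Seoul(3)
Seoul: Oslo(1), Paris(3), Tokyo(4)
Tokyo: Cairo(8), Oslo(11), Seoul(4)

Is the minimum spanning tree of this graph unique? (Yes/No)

Kruskal's algorithm — process edges by increasing weight (ties by edge label):
Oslo-Seoul (1): add. Components now {Lima} {Hanoi} {Tokyo} {Cairo} {Oslo,Seoul} {Paris}
Paris-Seoul (3): add. Components now {Lima} {Hanoi} {Tokyo} {Cairo} {Oslo,Paris,Seoul}
Seoul-Tokyo (4): add. Components now {Lima} {Hanoi} {Oslo,Paris,Seoul,Tokyo} {Cairo}
Lima-Paris (5): add. Components now {Lima,Oslo,Paris,Seoul,Tokyo} {Hanoi} {Cairo}
Cairo-Lima (8): add. Components now {Cairo,Lima,Oslo,Paris,Seoul,Tokyo} {Hanoi}
Cairo-Tokyo (8): skip — Tokyo and Cairo already connected.
Hanoi-Lima (9): add. Components now {Cairo,Hanoi,Lima,Oslo,Paris,Seoul,Tokyo}
Non-tree edge Hanoi-Paris has weight 9, equal to the heaviest edge on its tree cycle — swapping gives another MST of the same weight. Not unique.

No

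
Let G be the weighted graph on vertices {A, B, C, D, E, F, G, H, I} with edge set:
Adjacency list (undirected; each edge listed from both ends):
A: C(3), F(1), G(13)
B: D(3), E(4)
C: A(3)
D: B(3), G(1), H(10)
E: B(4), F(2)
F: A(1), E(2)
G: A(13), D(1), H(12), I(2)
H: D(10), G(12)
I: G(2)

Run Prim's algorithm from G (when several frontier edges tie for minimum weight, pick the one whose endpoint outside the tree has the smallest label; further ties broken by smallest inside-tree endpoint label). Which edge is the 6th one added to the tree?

A-F

Prim, starting at G.
Step 1: frontier [D-G 1, G-I 2, G-H 12, A-G 13] → take D-G (1); add D.
Step 2: frontier [B-D 3, D-H 10, G-I 2, G-H 12, A-G 13] → take G-I (2); add I.
Step 3: frontier [B-D 3, D-H 10, G-H 12, A-G 13] → take B-D (3); add B.
Step 4: frontier [B-E 4, D-H 10, G-H 12, A-G 13] → take B-E (4); add E.
Step 5: frontier [D-H 10, E-F 2, G-H 12, A-G 13] → take E-F (2); add F.
Step 6: frontier [D-H 10, A-F 1, G-H 12, A-G 13] → take A-F (1); add A.
Step 7: frontier [A-C 3, D-H 10, G-H 12] → take A-C (3); add C.
Step 8: frontier [D-H 10, G-H 12] → take D-H (10); add H.
The 6th edge added is A-F.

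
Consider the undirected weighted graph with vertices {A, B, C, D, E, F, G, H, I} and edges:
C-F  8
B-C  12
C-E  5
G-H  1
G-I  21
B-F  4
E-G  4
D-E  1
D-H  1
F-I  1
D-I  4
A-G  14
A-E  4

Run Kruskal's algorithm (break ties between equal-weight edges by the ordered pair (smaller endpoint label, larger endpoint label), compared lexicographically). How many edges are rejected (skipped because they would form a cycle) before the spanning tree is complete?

Kruskal's algorithm — process edges by increasing weight (ties by edge label):
D-E (1): add — endpoints in different components.
D-H (1): add — endpoints in different components.
F-I (1): add — endpoints in different components.
G-H (1): add — endpoints in different components.
A-E (4): add — endpoints in different components.
B-F (4): add — endpoints in different components.
D-I (4): add — endpoints in different components.
E-G (4): skip — E and G already connected.
C-E (5): add — endpoints in different components.
Edges rejected before the tree was complete: 1.

1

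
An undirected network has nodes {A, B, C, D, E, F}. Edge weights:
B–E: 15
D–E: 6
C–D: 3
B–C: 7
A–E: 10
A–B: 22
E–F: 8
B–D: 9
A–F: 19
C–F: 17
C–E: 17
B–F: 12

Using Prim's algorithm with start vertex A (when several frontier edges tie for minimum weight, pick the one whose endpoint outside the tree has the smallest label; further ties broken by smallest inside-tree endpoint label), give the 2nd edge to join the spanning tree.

Grow the tree from A using Prim:
Step 1: cheapest edge leaving the tree is A–E (10); add E.
Step 2: cheapest edge leaving the tree is D–E (6); add D.
Step 3: cheapest edge leaving the tree is C–D (3); add C.
Step 4: cheapest edge leaving the tree is B–C (7); add B.
Step 5: cheapest edge leaving the tree is E–F (8); add F.
The 2nd edge added is D–E.

D-E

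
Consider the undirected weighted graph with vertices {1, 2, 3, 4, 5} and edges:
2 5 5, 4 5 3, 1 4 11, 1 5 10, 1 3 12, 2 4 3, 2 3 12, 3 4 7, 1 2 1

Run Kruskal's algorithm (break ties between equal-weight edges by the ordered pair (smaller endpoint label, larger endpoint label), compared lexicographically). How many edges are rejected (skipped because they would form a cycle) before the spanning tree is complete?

1

Kruskal: consider edges lightest-first.
1 2 (1): add — endpoints in different components.
2 4 (3): add — endpoints in different components.
4 5 (3): add — endpoints in different components.
2 5 (5): skip — 2 and 5 already connected.
3 4 (7): add — endpoints in different components.
Edges rejected before the tree was complete: 1.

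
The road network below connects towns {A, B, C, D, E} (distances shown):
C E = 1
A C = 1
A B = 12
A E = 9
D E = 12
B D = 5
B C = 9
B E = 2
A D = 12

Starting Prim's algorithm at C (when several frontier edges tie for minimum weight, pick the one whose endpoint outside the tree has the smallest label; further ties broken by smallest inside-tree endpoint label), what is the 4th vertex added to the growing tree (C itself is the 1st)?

Prim, starting at C.
Step 1: frontier [A C 1, C E 1, B C 9] → take A C (1); add A.
Step 2: frontier [A E 9, A B 12, A D 12, C E 1, B C 9] → take C E (1); add E.
Step 3: frontier [A B 12, A D 12, B C 9, B E 2, D E 12] → take B E (2); add B.
Step 4: frontier [A D 12, B D 5, D E 12] → take B D (5); add D.
Vertex order: C, A, E, B, D. The 4th vertex is B.

B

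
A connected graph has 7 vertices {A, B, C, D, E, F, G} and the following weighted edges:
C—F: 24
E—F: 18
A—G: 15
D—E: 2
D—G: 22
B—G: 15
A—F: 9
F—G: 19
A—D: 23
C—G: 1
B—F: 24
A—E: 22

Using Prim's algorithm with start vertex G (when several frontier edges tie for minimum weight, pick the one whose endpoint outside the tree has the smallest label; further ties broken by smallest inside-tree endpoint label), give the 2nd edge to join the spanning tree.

A-G

Prim, starting at G.
Step 1: frontier [C—G 1, A—G 15, B—G 15, F—G 19, D—G 22] → take C—G (1); add C.
Step 2: frontier [C—F 24, A—G 15, B—G 15, F—G 19, D—G 22] → take A—G (15); add A.
Step 3: frontier [A—F 9, A—E 22, A—D 23, C—F 24, B—G 15, F—G 19, D—G 22] → take A—F (9); add F.
Step 4: frontier [A—E 22, A—D 23, E—F 18, B—F 24, B—G 15, D—G 22] → take B—G (15); add B.
Step 5: frontier [A—E 22, A—D 23, E—F 18, D—G 22] → take E—F (18); add E.
Step 6: frontier [A—D 23, D—E 2, D—G 22] → take D—E (2); add D.
The 2nd edge added is A—G.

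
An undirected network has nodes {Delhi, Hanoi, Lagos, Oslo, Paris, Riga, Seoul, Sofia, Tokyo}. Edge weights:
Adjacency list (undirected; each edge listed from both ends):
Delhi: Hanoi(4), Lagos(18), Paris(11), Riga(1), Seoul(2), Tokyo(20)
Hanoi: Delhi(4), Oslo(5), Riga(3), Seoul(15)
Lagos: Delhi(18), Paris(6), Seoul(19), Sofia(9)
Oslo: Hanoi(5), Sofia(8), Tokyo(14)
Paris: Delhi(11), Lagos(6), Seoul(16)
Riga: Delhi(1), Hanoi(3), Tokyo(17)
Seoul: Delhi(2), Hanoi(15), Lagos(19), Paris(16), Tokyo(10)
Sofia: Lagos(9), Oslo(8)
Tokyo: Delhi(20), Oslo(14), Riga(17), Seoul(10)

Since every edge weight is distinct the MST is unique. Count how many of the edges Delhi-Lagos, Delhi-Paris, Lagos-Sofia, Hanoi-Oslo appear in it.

Kruskal's algorithm — process edges by increasing weight (ties by edge label):
Delhi-Riga (1): add — endpoints in different components.
Delhi-Seoul (2): add — endpoints in different components.
Hanoi-Riga (3): add — endpoints in different components.
Delhi-Hanoi (4): skip — Hanoi and Delhi already connected.
Hanoi-Oslo (5): add — endpoints in different components.
Lagos-Paris (6): add — endpoints in different components.
Oslo-Sofia (8): add — endpoints in different components.
Lagos-Sofia (9): add — endpoints in different components.
Seoul-Tokyo (10): add — endpoints in different components.
MST edge set: {Delhi-Riga, Delhi-Seoul, Hanoi-Riga, Hanoi-Oslo, Lagos-Paris, Oslo-Sofia, Lagos-Sofia, Seoul-Tokyo}.
Of the listed edges, {Lagos-Sofia, Hanoi-Oslo} are in the MST → 2.

2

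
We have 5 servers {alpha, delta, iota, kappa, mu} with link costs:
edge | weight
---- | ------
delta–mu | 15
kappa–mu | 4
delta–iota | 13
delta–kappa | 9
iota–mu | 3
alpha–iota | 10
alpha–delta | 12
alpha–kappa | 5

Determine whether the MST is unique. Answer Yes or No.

Yes

Kruskal's algorithm — process edges by increasing weight (ties by edge label):
iota–mu (3): add — endpoints in different components.
kappa–mu (4): add — endpoints in different components.
alpha–kappa (5): add — endpoints in different components.
delta–kappa (9): add — endpoints in different components.
Every non-tree edge has weight strictly greater than the heaviest edge on the tree path between its endpoints, so the MST is unique.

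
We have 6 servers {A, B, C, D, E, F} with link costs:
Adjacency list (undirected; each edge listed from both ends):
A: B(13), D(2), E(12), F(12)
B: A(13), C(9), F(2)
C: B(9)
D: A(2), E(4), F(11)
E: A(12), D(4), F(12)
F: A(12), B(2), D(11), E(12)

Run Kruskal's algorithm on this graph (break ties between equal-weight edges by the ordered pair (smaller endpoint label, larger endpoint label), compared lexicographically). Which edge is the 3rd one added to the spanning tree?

Kruskal's algorithm — process edges by increasing weight (ties by edge label):
A–D (2): add — endpoints in different components.
B–F (2): add — endpoints in different components.
D–E (4): add — endpoints in different components.
B–C (9): add — endpoints in different components.
D–F (11): add — endpoints in different components.
The 3rd edge added is D–E.

D-E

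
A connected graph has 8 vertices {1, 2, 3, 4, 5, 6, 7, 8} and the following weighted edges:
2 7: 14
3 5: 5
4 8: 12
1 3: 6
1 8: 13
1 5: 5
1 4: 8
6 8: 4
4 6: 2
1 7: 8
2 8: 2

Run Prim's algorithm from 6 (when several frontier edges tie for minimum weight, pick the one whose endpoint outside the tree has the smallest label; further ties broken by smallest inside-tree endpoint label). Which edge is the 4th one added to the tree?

Grow the tree from 6 using Prim:
Step 1: frontier [4 6 2, 6 8 4] → take 4 6 (2); add 4.
Step 2: frontier [1 4 8, 4 8 12, 6 8 4] → take 6 8 (4); add 8.
Step 3: frontier [1 4 8, 2 8 2, 1 8 13] → take 2 8 (2); add 2.
Step 4: frontier [2 7 14, 1 4 8, 1 8 13] → take 1 4 (8); add 1.
Step 5: frontier [1 5 5, 1 3 6, 1 7 8, 2 7 14] → take 1 5 (5); add 5.
Step 6: frontier [1 3 6, 1 7 8, 2 7 14, 3 5 5] → take 3 5 (5); add 3.
Step 7: frontier [1 7 8, 2 7 14] → take 1 7 (8); add 7.
The 4th edge added is 1 4.

1-4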